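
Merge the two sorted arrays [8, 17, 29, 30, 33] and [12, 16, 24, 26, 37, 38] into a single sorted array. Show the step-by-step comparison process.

Merging process:

Compare 8 vs 12: take 8 from left. Merged: [8]
Compare 17 vs 12: take 12 from right. Merged: [8, 12]
Compare 17 vs 16: take 16 from right. Merged: [8, 12, 16]
Compare 17 vs 24: take 17 from left. Merged: [8, 12, 16, 17]
Compare 29 vs 24: take 24 from right. Merged: [8, 12, 16, 17, 24]
Compare 29 vs 26: take 26 from right. Merged: [8, 12, 16, 17, 24, 26]
Compare 29 vs 37: take 29 from left. Merged: [8, 12, 16, 17, 24, 26, 29]
Compare 30 vs 37: take 30 from left. Merged: [8, 12, 16, 17, 24, 26, 29, 30]
Compare 33 vs 37: take 33 from left. Merged: [8, 12, 16, 17, 24, 26, 29, 30, 33]
Append remaining from right: [37, 38]. Merged: [8, 12, 16, 17, 24, 26, 29, 30, 33, 37, 38]

Final merged array: [8, 12, 16, 17, 24, 26, 29, 30, 33, 37, 38]
Total comparisons: 9

The merged array is [8, 12, 16, 17, 24, 26, 29, 30, 33, 37, 38], requiring 9 comparisons. The merge step runs in O(n) time where n is the total number of elements.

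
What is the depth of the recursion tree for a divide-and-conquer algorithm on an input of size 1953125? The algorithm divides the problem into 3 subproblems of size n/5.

For divide and conquer with division factor 5:

Problem sizes at each level:
Level 0: 1953125
Level 1: 390625
Level 2: 78125
Level 3: 15625
Level 4: 3125
Level 5: 625
Level 6: 125
Level 7: 25
Level 8: 5
Level 9: 1

The root is level 0 and the size-1 base case is level 9 (the tree spans levels 0 through 9, i.e. 10 levels counting the root), so the depth is the number of divisions: log_5(1953125) = 9

The recursion tree depth is log_5(1953125) = 9. At each level, the problem size is divided by 5, so it takes 9 divisions to reduce to a base case of size 1. The algorithm makes 3 recursive calls at each level.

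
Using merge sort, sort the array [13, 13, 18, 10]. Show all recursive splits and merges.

Merge sort trace:

Split: [13, 13, 18, 10] -> [13, 13] and [18, 10]
  Split: [13, 13] -> [13] and [13]
  Merge: [13] + [13] -> [13, 13]
  Split: [18, 10] -> [18] and [10]
  Merge: [18] + [10] -> [10, 18]
Merge: [13, 13] + [10, 18] -> [10, 13, 13, 18]

Final sorted array: [10, 13, 13, 18]

The merge sort proceeds by recursively splitting the array and merging sorted halves.
After all merges, the sorted array is [10, 13, 13, 18].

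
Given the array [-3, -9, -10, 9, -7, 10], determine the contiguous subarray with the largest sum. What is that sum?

Using Kadane's algorithm on [-3, -9, -10, 9, -7, 10]:

Scanning through the array:
Position 1 (value -9): max_ending_here = -9, max_so_far = -3
Position 2 (value -10): max_ending_here = -10, max_so_far = -3
Position 3 (value 9): max_ending_here = 9, max_so_far = 9
Position 4 (value -7): max_ending_here = 2, max_so_far = 9
Position 5 (value 10): max_ending_here = 12, max_so_far = 12

Maximum subarray: [9, -7, 10]
Maximum sum: 12

The maximum subarray is [9, -7, 10] with sum 12. This subarray runs from index 3 to index 5.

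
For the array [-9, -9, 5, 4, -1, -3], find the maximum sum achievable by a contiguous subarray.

Using Kadane's algorithm on [-9, -9, 5, 4, -1, -3]:

Scanning through the array:
Position 1 (value -9): max_ending_here = -9, max_so_far = -9
Position 2 (value 5): max_ending_here = 5, max_so_far = 5
Position 3 (value 4): max_ending_here = 9, max_so_far = 9
Position 4 (value -1): max_ending_here = 8, max_so_far = 9
Position 5 (value -3): max_ending_here = 5, max_so_far = 9

Maximum subarray: [5, 4]
Maximum sum: 9

The maximum subarray is [5, 4] with sum 9. This subarray runs from index 2 to index 3.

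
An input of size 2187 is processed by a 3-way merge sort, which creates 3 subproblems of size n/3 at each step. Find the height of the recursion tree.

For divide and conquer with division factor 3:

Problem sizes at each level:
Level 0: 2187
Level 1: 729
Level 2: 243
Level 3: 81
Level 4: 27
Level 5: 9
Level 6: 3
Level 7: 1

The root is level 0 and the size-1 base case is level 7 (the tree spans levels 0 through 7, i.e. 8 levels counting the root), so the depth is the number of divisions: log_3(2187) = 7

The recursion tree depth is log_3(2187) = 7. At each level, the problem size is divided by 3, so it takes 7 divisions to reduce to a base case of size 1. The algorithm makes 3 recursive calls at each level.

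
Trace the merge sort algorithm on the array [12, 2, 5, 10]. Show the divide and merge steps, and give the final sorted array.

Merge sort trace:

Split: [12, 2, 5, 10] -> [12, 2] and [5, 10]
  Split: [12, 2] -> [12] and [2]
  Merge: [12] + [2] -> [2, 12]
  Split: [5, 10] -> [5] and [10]
  Merge: [5] + [10] -> [5, 10]
Merge: [2, 12] + [5, 10] -> [2, 5, 10, 12]

Final sorted array: [2, 5, 10, 12]

The merge sort proceeds by recursively splitting the array and merging sorted halves.
After all merges, the sorted array is [2, 5, 10, 12].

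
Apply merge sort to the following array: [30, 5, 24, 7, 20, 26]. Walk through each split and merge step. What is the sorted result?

Merge sort trace:

Split: [30, 5, 24, 7, 20, 26] -> [30, 5, 24] and [7, 20, 26]
  Split: [30, 5, 24] -> [30] and [5, 24]
    Split: [5, 24] -> [5] and [24]
    Merge: [5] + [24] -> [5, 24]
  Merge: [30] + [5, 24] -> [5, 24, 30]
  Split: [7, 20, 26] -> [7] and [20, 26]
    Split: [20, 26] -> [20] and [26]
    Merge: [20] + [26] -> [20, 26]
  Merge: [7] + [20, 26] -> [7, 20, 26]
Merge: [5, 24, 30] + [7, 20, 26] -> [5, 7, 20, 24, 26, 30]

Final sorted array: [5, 7, 20, 24, 26, 30]

The merge sort proceeds by recursively splitting the array and merging sorted halves.
After all merges, the sorted array is [5, 7, 20, 24, 26, 30].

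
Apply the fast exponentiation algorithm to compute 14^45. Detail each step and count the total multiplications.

Computing 14^45 by squaring (build up from 14^1; each line after the first costs one multiplication):

14^1 = 14
14^2 = (14^1)^2 = 14^2 = 196
14^4 = (14^2)^2 = 196^2 = 38416
14^5 = 14 * 14^4 = 14 * 38416 = 537824
14^10 = (14^5)^2 = 537824^2 = 289254654976
14^11 = 14 * 14^10 = 14 * 289254654976 = 4049565169664
14^22 = (14^11)^2 = 4049565169664^2 = 16398978063355821105872896
14^44 = (14^22)^2 = 16398978063355821105872896^2 = 268926481522425436988250652599945506664302107426816
14^45 = 14 * 14^44 = 14 * 268926481522425436988250652599945506664302107426816 = 3764970741313956117835509136399237093300229503975424

Result: 3764970741313956117835509136399237093300229503975424
Multiplications needed: 8 (8 lines after 14^1)

14^45 = 3764970741313956117835509136399237093300229503975424. Using exponentiation by squaring, this requires 8 multiplications. The key idea: if the exponent is even, square the half-power; if odd, multiply by the base once.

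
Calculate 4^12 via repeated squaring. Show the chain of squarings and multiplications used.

Computing 4^12 by squaring (build up from 4^1; each line after the first costs one multiplication):

4^1 = 4
4^2 = (4^1)^2 = 4^2 = 16
4^3 = 4 * 4^2 = 4 * 16 = 64
4^6 = (4^3)^2 = 64^2 = 4096
4^12 = (4^6)^2 = 4096^2 = 16777216

Result: 16777216
Multiplications needed: 4 (4 lines after 4^1)

4^12 = 16777216. Using exponentiation by squaring, this requires 4 multiplications. The key idea: if the exponent is even, square the half-power; if odd, multiply by the base once.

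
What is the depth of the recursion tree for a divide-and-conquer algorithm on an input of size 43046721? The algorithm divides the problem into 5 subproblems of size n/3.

For divide and conquer with division factor 3:

Problem sizes at each level:
Level 0: 43046721
Level 1: 14348907
Level 2: 4782969
Level 3: 1594323
Level 4: 531441
Level 5: 177147
Level 6: 59049
Level 7: 19683
Level 8: 6561
Level 9: 2187
Level 10: 729
Level 11: 243
Level 12: 81
Level 13: 27
Level 14: 9
Level 15: 3
Level 16: 1

The root is level 0 and the size-1 base case is level 16 (the tree spans levels 0 through 16, i.e. 17 levels counting the root), so the depth is the number of divisions: log_3(43046721) = 16

The recursion tree depth is log_3(43046721) = 16. At each level, the problem size is divided by 3, so it takes 16 divisions to reduce to a base case of size 1. The algorithm makes 5 recursive calls at each level.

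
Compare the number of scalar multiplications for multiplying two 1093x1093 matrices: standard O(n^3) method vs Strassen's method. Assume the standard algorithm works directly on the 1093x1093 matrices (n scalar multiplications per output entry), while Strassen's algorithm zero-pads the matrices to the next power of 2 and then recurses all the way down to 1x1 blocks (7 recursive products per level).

Matrix multiplication for 1093x1093 matrices:

Strassen's algorithm requires power-of-2 dimensions. Pad 1093x1093 to 2048x2048 (next power of 2).

Standard algorithm: 1093^3 = 1305751357 multiplications
Strassen's algorithm: 7^(log2(2048)) = 7^11 = 1977326743 multiplications
Difference: 1305751357 - 1977326743 = -671575386 (Strassen uses MORE here due to padding overhead — for small or just-over-power-of-2 n, padding can outweigh the per-level savings)

Standard: 1305751357 multiplications (1093^3). Strassen: 1977326743 multiplications (7^11, after padding to 2048x2048). Strassen reduces 8 recursive multiplications to 7 at each level.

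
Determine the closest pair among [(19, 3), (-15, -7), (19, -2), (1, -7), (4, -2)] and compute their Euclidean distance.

Computing all pairwise distances among 5 points:

d((19, 3), (-15, -7)) = 35.4401
d((19, 3), (19, -2)) = 5.0 <-- minimum
d((19, 3), (1, -7)) = 20.5913
d((19, 3), (4, -2)) = 15.8114
d((-15, -7), (19, -2)) = 34.3657
d((-15, -7), (1, -7)) = 16.0
d((-15, -7), (4, -2)) = 19.6469
d((19, -2), (1, -7)) = 18.6815
d((19, -2), (4, -2)) = 15.0
d((1, -7), (4, -2)) = 5.831

Closest pair: (19, 3) and (19, -2) with distance 5.0

The closest pair is (19, 3) and (19, -2) with Euclidean distance 5.0. For 5 points, brute-force pairwise comparison is shown above. For large n, the divide-and-conquer algorithm (sort by x, recurse on halves, check the dividing strip) achieves O(n log n).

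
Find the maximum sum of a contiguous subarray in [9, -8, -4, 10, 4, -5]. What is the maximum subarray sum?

Using Kadane's algorithm on [9, -8, -4, 10, 4, -5]:

Scanning through the array:
Position 1 (value -8): max_ending_here = 1, max_so_far = 9
Position 2 (value -4): max_ending_here = -3, max_so_far = 9
Position 3 (value 10): max_ending_here = 10, max_so_far = 10
Position 4 (value 4): max_ending_here = 14, max_so_far = 14
Position 5 (value -5): max_ending_here = 9, max_so_far = 14

Maximum subarray: [10, 4]
Maximum sum: 14

The maximum subarray is [10, 4] with sum 14. This subarray runs from index 3 to index 4.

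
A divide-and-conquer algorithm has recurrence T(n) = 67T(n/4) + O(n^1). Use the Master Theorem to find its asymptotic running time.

Master Theorem for T(n) = 67T(n/4) + O(n^1):

a = 67, b = 4, c = 1
log_b(a) = log_4(67) = 3.0330

Case 1: c = 1 < log_4(67) = 3.0330
T(n) = O(n^(log_4 67))

For T(n) = 67T(n/4) + O(n^1): log_4(67) = 3.0330. This is Case 1 of the Master Theorem (c < log_b(a), work dominated by leaves), giving O(n^(log_4 67)).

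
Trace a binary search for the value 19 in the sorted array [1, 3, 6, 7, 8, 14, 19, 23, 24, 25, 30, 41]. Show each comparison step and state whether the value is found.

Binary search for 19 in [1, 3, 6, 7, 8, 14, 19, 23, 24, 25, 30, 41]:

lo=0, hi=11, mid=5, arr[mid]=14 -> 14 < 19, search right half
lo=6, hi=11, mid=8, arr[mid]=24 -> 24 > 19, search left half
lo=6, hi=7, mid=6, arr[mid]=19 -> Found target at index 6!

Binary search finds 19 at index 6 after 3 comparisons. The search repeatedly halves the search space by comparing with the middle element.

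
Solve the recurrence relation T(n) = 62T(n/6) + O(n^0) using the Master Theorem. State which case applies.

Master Theorem for T(n) = 62T(n/6) + O(n^0):

a = 62, b = 6, c = 0
log_b(a) = log_6(62) = 2.3034

Case 1: c = 0 < log_6(62) = 2.3034
T(n) = O(n^(log_6 62))

For T(n) = 62T(n/6) + O(n^0): log_6(62) = 2.3034. This is Case 1 of the Master Theorem (c < log_b(a), work dominated by leaves), giving O(n^(log_6 62)).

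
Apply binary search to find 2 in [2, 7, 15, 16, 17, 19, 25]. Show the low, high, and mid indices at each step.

Binary search for 2 in [2, 7, 15, 16, 17, 19, 25]:

lo=0, hi=6, mid=3, arr[mid]=16 -> 16 > 2, search left half
lo=0, hi=2, mid=1, arr[mid]=7 -> 7 > 2, search left half
lo=0, hi=0, mid=0, arr[mid]=2 -> Found target at index 0!

Binary search finds 2 at index 0 after 3 comparisons. The search repeatedly halves the search space by comparing with the middle element.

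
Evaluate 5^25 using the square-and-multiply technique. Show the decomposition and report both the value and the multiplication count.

Computing 5^25 by squaring (build up from 5^1; each line after the first costs one multiplication):

5^1 = 5
5^2 = (5^1)^2 = 5^2 = 25
5^3 = 5 * 5^2 = 5 * 25 = 125
5^6 = (5^3)^2 = 125^2 = 15625
5^12 = (5^6)^2 = 15625^2 = 244140625
5^24 = (5^12)^2 = 244140625^2 = 59604644775390625
5^25 = 5 * 5^24 = 5 * 59604644775390625 = 298023223876953125

Result: 298023223876953125
Multiplications needed: 6 (6 lines after 5^1)

5^25 = 298023223876953125. Using exponentiation by squaring, this requires 6 multiplications. The key idea: if the exponent is even, square the half-power; if odd, multiply by the base once.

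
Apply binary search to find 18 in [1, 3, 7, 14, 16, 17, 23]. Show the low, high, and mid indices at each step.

Binary search for 18 in [1, 3, 7, 14, 16, 17, 23]:

lo=0, hi=6, mid=3, arr[mid]=14 -> 14 < 18, search right half
lo=4, hi=6, mid=5, arr[mid]=17 -> 17 < 18, search right half
lo=6, hi=6, mid=6, arr[mid]=23 -> 23 > 18, search left half
lo=6 > hi=5, target 18 not found

Binary search determines that 18 is not in the array after 3 comparisons. The search space was exhausted without finding the target.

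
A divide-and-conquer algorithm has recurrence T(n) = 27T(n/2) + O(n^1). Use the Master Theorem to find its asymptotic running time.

Master Theorem for T(n) = 27T(n/2) + O(n^1):

a = 27, b = 2, c = 1
log_b(a) = log_2(27) = 4.7549

Case 1: c = 1 < log_2(27) = 4.7549
T(n) = O(n^(log_2 27))

For T(n) = 27T(n/2) + O(n^1): log_2(27) = 4.7549. This is Case 1 of the Master Theorem (c < log_b(a), work dominated by leaves), giving O(n^(log_2 27)).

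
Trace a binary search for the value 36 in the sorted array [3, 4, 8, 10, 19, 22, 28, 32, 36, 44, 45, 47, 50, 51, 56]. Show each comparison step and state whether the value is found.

Binary search for 36 in [3, 4, 8, 10, 19, 22, 28, 32, 36, 44, 45, 47, 50, 51, 56]:

lo=0, hi=14, mid=7, arr[mid]=32 -> 32 < 36, search right half
lo=8, hi=14, mid=11, arr[mid]=47 -> 47 > 36, search left half
lo=8, hi=10, mid=9, arr[mid]=44 -> 44 > 36, search left half
lo=8, hi=8, mid=8, arr[mid]=36 -> Found target at index 8!

Binary search finds 36 at index 8 after 4 comparisons. The search repeatedly halves the search space by comparing with the middle element.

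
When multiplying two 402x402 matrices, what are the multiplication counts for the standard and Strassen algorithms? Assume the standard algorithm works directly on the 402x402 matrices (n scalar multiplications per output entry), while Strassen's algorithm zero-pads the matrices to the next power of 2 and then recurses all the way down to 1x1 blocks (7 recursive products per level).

Matrix multiplication for 402x402 matrices:

Strassen's algorithm requires power-of-2 dimensions. Pad 402x402 to 512x512 (next power of 2).

Standard algorithm: 402^3 = 64964808 multiplications
Strassen's algorithm: 7^(log2(512)) = 7^9 = 40353607 multiplications
Savings: 64964808 - 40353607 = 24611201 multiplications

Standard: 64964808 multiplications (402^3). Strassen: 40353607 multiplications (7^9, after padding to 512x512). Strassen reduces 8 recursive multiplications to 7 at each level.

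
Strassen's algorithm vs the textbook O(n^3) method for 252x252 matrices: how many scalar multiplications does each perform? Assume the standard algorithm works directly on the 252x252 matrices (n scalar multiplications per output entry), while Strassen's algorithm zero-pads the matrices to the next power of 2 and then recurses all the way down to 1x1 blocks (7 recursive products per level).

Matrix multiplication for 252x252 matrices:

Strassen's algorithm requires power-of-2 dimensions. Pad 252x252 to 256x256 (next power of 2).

Standard algorithm: 252^3 = 16003008 multiplications
Strassen's algorithm: 7^(log2(256)) = 7^8 = 5764801 multiplications
Savings: 16003008 - 5764801 = 10238207 multiplications

Standard: 16003008 multiplications (252^3). Strassen: 5764801 multiplications (7^8, after padding to 256x256). Strassen reduces 8 recursive multiplications to 7 at each level.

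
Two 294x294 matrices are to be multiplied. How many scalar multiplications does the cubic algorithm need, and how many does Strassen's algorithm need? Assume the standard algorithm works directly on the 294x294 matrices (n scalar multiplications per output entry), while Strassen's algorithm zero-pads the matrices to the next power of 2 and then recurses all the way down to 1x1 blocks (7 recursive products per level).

Matrix multiplication for 294x294 matrices:

Strassen's algorithm requires power-of-2 dimensions. Pad 294x294 to 512x512 (next power of 2).

Standard algorithm: 294^3 = 25412184 multiplications
Strassen's algorithm: 7^(log2(512)) = 7^9 = 40353607 multiplications
Difference: 25412184 - 40353607 = -14941423 (Strassen uses MORE here due to padding overhead — for small or just-over-power-of-2 n, padding can outweigh the per-level savings)

Standard: 25412184 multiplications (294^3). Strassen: 40353607 multiplications (7^9, after padding to 512x512). Strassen reduces 8 recursive multiplications to 7 at each level.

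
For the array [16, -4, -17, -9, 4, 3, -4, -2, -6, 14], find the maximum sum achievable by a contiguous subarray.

Using Kadane's algorithm on [16, -4, -17, -9, 4, 3, -4, -2, -6, 14]:

Scanning through the array:
Position 1 (value -4): max_ending_here = 12, max_so_far = 16
Position 2 (value -17): max_ending_here = -5, max_so_far = 16
Position 3 (value -9): max_ending_here = -9, max_so_far = 16
Position 4 (value 4): max_ending_here = 4, max_so_far = 16
Position 5 (value 3): max_ending_here = 7, max_so_far = 16
Position 6 (value -4): max_ending_here = 3, max_so_far = 16
Position 7 (value -2): max_ending_here = 1, max_so_far = 16
Position 8 (value -6): max_ending_here = -5, max_so_far = 16
Position 9 (value 14): max_ending_here = 14, max_so_far = 16

Maximum subarray: [16]
Maximum sum: 16

The maximum subarray is [16] with sum 16. This subarray runs from index 0 to index 0.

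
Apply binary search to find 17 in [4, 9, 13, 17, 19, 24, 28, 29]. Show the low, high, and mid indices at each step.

Binary search for 17 in [4, 9, 13, 17, 19, 24, 28, 29]:

lo=0, hi=7, mid=3, arr[mid]=17 -> Found target at index 3!

Binary search finds 17 at index 3 after 1 comparisons. The search repeatedly halves the search space by comparing with the middle element.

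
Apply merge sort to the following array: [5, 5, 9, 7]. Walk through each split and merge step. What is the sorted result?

Merge sort trace:

Split: [5, 5, 9, 7] -> [5, 5] and [9, 7]
  Split: [5, 5] -> [5] and [5]
  Merge: [5] + [5] -> [5, 5]
  Split: [9, 7] -> [9] and [7]
  Merge: [9] + [7] -> [7, 9]
Merge: [5, 5] + [7, 9] -> [5, 5, 7, 9]

Final sorted array: [5, 5, 7, 9]

The merge sort proceeds by recursively splitting the array and merging sorted halves.
After all merges, the sorted array is [5, 5, 7, 9].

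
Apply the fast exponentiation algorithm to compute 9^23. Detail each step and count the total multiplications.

Computing 9^23 by squaring (build up from 9^1; each line after the first costs one multiplication):

9^1 = 9
9^2 = (9^1)^2 = 9^2 = 81
9^4 = (9^2)^2 = 81^2 = 6561
9^5 = 9 * 9^4 = 9 * 6561 = 59049
9^10 = (9^5)^2 = 59049^2 = 3486784401
9^11 = 9 * 9^10 = 9 * 3486784401 = 31381059609
9^22 = (9^11)^2 = 31381059609^2 = 984770902183611232881
9^23 = 9 * 9^22 = 9 * 984770902183611232881 = 8862938119652501095929

Result: 8862938119652501095929
Multiplications needed: 7 (7 lines after 9^1)

9^23 = 8862938119652501095929. Using exponentiation by squaring, this requires 7 multiplications. The key idea: if the exponent is even, square the half-power; if odd, multiply by the base once.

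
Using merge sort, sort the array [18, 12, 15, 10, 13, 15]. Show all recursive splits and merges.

Merge sort trace:

Split: [18, 12, 15, 10, 13, 15] -> [18, 12, 15] and [10, 13, 15]
  Split: [18, 12, 15] -> [18] and [12, 15]
    Split: [12, 15] -> [12] and [15]
    Merge: [12] + [15] -> [12, 15]
  Merge: [18] + [12, 15] -> [12, 15, 18]
  Split: [10, 13, 15] -> [10] and [13, 15]
    Split: [13, 15] -> [13] and [15]
    Merge: [13] + [15] -> [13, 15]
  Merge: [10] + [13, 15] -> [10, 13, 15]
Merge: [12, 15, 18] + [10, 13, 15] -> [10, 12, 13, 15, 15, 18]

Final sorted array: [10, 12, 13, 15, 15, 18]

The merge sort proceeds by recursively splitting the array and merging sorted halves.
After all merges, the sorted array is [10, 12, 13, 15, 15, 18].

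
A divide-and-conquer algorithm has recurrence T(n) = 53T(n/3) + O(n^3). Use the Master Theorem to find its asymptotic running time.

Master Theorem for T(n) = 53T(n/3) + O(n^3):

a = 53, b = 3, c = 3
log_b(a) = log_3(53) = 3.6139

Case 1: c = 3 < log_3(53) = 3.6139
T(n) = O(n^(log_3 53))

For T(n) = 53T(n/3) + O(n^3): log_3(53) = 3.6139. This is Case 1 of the Master Theorem (c < log_b(a), work dominated by leaves), giving O(n^(log_3 53)).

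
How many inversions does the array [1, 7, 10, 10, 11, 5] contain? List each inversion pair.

Finding inversions in [1, 7, 10, 10, 11, 5]:

(1, 5): arr[1]=7 > arr[5]=5
(2, 5): arr[2]=10 > arr[5]=5
(3, 5): arr[3]=10 > arr[5]=5
(4, 5): arr[4]=11 > arr[5]=5

Total inversions: 4

The array has 4 inversion(s): (1,5), (2,5), (3,5), (4,5). Each pair (i,j) satisfies i < j and arr[i] > arr[j].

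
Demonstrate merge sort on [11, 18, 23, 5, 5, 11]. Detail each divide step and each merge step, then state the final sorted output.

Merge sort trace:

Split: [11, 18, 23, 5, 5, 11] -> [11, 18, 23] and [5, 5, 11]
  Split: [11, 18, 23] -> [11] and [18, 23]
    Split: [18, 23] -> [18] and [23]
    Merge: [18] + [23] -> [18, 23]
  Merge: [11] + [18, 23] -> [11, 18, 23]
  Split: [5, 5, 11] -> [5] and [5, 11]
    Split: [5, 11] -> [5] and [11]
    Merge: [5] + [11] -> [5, 11]
  Merge: [5] + [5, 11] -> [5, 5, 11]
Merge: [11, 18, 23] + [5, 5, 11] -> [5, 5, 11, 11, 18, 23]

Final sorted array: [5, 5, 11, 11, 18, 23]

The merge sort proceeds by recursively splitting the array and merging sorted halves.
After all merges, the sorted array is [5, 5, 11, 11, 18, 23].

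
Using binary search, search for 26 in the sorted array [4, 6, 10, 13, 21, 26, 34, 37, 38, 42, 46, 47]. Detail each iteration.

Binary search for 26 in [4, 6, 10, 13, 21, 26, 34, 37, 38, 42, 46, 47]:

lo=0, hi=11, mid=5, arr[mid]=26 -> Found target at index 5!

Binary search finds 26 at index 5 after 1 comparisons. The search repeatedly halves the search space by comparing with the middle element.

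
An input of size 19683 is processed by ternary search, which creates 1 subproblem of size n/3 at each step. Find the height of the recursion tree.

For divide and conquer with division factor 3:

Problem sizes at each level:
Level 0: 19683
Level 1: 6561
Level 2: 2187
Level 3: 729
Level 4: 243
Level 5: 81
Level 6: 27
Level 7: 9
Level 8: 3
Level 9: 1

The root is level 0 and the size-1 base case is level 9 (the tree spans levels 0 through 9, i.e. 10 levels counting the root), so the depth is the number of divisions: log_3(19683) = 9

The recursion tree depth is log_3(19683) = 9. At each level, the problem size is divided by 3, so it takes 9 divisions to reduce to a base case of size 1. The algorithm makes 1 recursive call at each level.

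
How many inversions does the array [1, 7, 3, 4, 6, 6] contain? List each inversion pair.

Finding inversions in [1, 7, 3, 4, 6, 6]:

(1, 2): arr[1]=7 > arr[2]=3
(1, 3): arr[1]=7 > arr[3]=4
(1, 4): arr[1]=7 > arr[4]=6
(1, 5): arr[1]=7 > arr[5]=6

Total inversions: 4

The array has 4 inversion(s): (1,2), (1,3), (1,4), (1,5). Each pair (i,j) satisfies i < j and arr[i] > arr[j].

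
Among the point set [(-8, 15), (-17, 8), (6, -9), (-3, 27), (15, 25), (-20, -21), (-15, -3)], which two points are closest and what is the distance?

Computing all pairwise distances among 7 points:

d((-8, 15), (-17, 8)) = 11.4018
d((-8, 15), (6, -9)) = 27.7849
d((-8, 15), (-3, 27)) = 13.0
d((-8, 15), (15, 25)) = 25.0799
d((-8, 15), (-20, -21)) = 37.9473
d((-8, 15), (-15, -3)) = 19.3132
d((-17, 8), (6, -9)) = 28.6007
d((-17, 8), (-3, 27)) = 23.6008
d((-17, 8), (15, 25)) = 36.2353
d((-17, 8), (-20, -21)) = 29.1548
d((-17, 8), (-15, -3)) = 11.1803 <-- minimum
d((6, -9), (-3, 27)) = 37.108
d((6, -9), (15, 25)) = 35.171
d((6, -9), (-20, -21)) = 28.6356
d((6, -9), (-15, -3)) = 21.8403
d((-3, 27), (15, 25)) = 18.1108
d((-3, 27), (-20, -21)) = 50.9215
d((-3, 27), (-15, -3)) = 32.311
d((15, 25), (-20, -21)) = 57.8014
d((15, 25), (-15, -3)) = 41.0366
d((-20, -21), (-15, -3)) = 18.6815

Closest pair: (-17, 8) and (-15, -3) with distance 11.1803

The closest pair is (-17, 8) and (-15, -3) with Euclidean distance 11.1803. For 7 points, brute-force pairwise comparison is shown above. For large n, the divide-and-conquer algorithm (sort by x, recurse on halves, check the dividing strip) achieves O(n log n).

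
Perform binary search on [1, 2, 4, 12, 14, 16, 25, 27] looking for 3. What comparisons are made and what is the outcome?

Binary search for 3 in [1, 2, 4, 12, 14, 16, 25, 27]:

lo=0, hi=7, mid=3, arr[mid]=12 -> 12 > 3, search left half
lo=0, hi=2, mid=1, arr[mid]=2 -> 2 < 3, search right half
lo=2, hi=2, mid=2, arr[mid]=4 -> 4 > 3, search left half
lo=2 > hi=1, target 3 not found

Binary search determines that 3 is not in the array after 3 comparisons. The search space was exhausted without finding the target.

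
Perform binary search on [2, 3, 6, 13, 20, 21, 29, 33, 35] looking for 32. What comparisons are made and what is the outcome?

Binary search for 32 in [2, 3, 6, 13, 20, 21, 29, 33, 35]:

lo=0, hi=8, mid=4, arr[mid]=20 -> 20 < 32, search right half
lo=5, hi=8, mid=6, arr[mid]=29 -> 29 < 32, search right half
lo=7, hi=8, mid=7, arr[mid]=33 -> 33 > 32, search left half
lo=7 > hi=6, target 32 not found

Binary search determines that 32 is not in the array after 3 comparisons. The search space was exhausted without finding the target.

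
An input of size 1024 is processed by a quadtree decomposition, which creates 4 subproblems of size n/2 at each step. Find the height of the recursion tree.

For divide and conquer with division factor 2:

Problem sizes at each level:
Level 0: 1024
Level 1: 512
Level 2: 256
Level 3: 128
Level 4: 64
Level 5: 32
Level 6: 16
Level 7: 8
Level 8: 4
Level 9: 2
Level 10: 1

The root is level 0 and the size-1 base case is level 10 (the tree spans levels 0 through 10, i.e. 11 levels counting the root), so the depth is the number of divisions: log_2(1024) = 10

The recursion tree depth is log_2(1024) = 10. At each level, the problem size is divided by 2, so it takes 10 divisions to reduce to a base case of size 1. The algorithm makes 4 recursive calls at each level.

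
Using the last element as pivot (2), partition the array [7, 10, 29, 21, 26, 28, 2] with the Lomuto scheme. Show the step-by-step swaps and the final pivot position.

Lomuto partition with pivot = 2:

Initial array: [7, 10, 29, 21, 26, 28, 2]

arr[0]=7 > 2: no swap
arr[1]=10 > 2: no swap
arr[2]=29 > 2: no swap
arr[3]=21 > 2: no swap
arr[4]=26 > 2: no swap
arr[5]=28 > 2: no swap

Place pivot at position 0: [2, 10, 29, 21, 26, 28, 7]
Pivot position: 0

After partitioning with pivot 2, the array becomes [2, 10, 29, 21, 26, 28, 7]. The pivot is placed at index 0. All elements to the left of the pivot are <= 2, and all elements to the right are > 2.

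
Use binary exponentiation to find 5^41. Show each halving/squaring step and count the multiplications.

Computing 5^41 by squaring (build up from 5^1; each line after the first costs one multiplication):

5^1 = 5
5^2 = (5^1)^2 = 5^2 = 25
5^4 = (5^2)^2 = 25^2 = 625
5^5 = 5 * 5^4 = 5 * 625 = 3125
5^10 = (5^5)^2 = 3125^2 = 9765625
5^20 = (5^10)^2 = 9765625^2 = 95367431640625
5^40 = (5^20)^2 = 95367431640625^2 = 9094947017729282379150390625
5^41 = 5 * 5^40 = 5 * 9094947017729282379150390625 = 45474735088646411895751953125

Result: 45474735088646411895751953125
Multiplications needed: 7 (7 lines after 5^1)

5^41 = 45474735088646411895751953125. Using exponentiation by squaring, this requires 7 multiplications. The key idea: if the exponent is even, square the half-power; if odd, multiply by the base once.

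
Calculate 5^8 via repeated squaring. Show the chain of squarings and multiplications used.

Computing 5^8 by squaring (build up from 5^1; each line after the first costs one multiplication):

5^1 = 5
5^2 = (5^1)^2 = 5^2 = 25
5^4 = (5^2)^2 = 25^2 = 625
5^8 = (5^4)^2 = 625^2 = 390625

Result: 390625
Multiplications needed: 3 (3 lines after 5^1)

5^8 = 390625. Using exponentiation by squaring, this requires 3 multiplications. The key idea: if the exponent is even, square the half-power; if odd, multiply by the base once.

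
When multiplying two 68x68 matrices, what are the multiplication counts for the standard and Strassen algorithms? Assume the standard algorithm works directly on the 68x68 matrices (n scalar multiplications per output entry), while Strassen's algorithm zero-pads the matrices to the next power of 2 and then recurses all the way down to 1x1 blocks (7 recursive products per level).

Matrix multiplication for 68x68 matrices:

Strassen's algorithm requires power-of-2 dimensions. Pad 68x68 to 128x128 (next power of 2).

Standard algorithm: 68^3 = 314432 multiplications
Strassen's algorithm: 7^(log2(128)) = 7^7 = 823543 multiplications
Difference: 314432 - 823543 = -509111 (Strassen uses MORE here due to padding overhead — for small or just-over-power-of-2 n, padding can outweigh the per-level savings)

Standard: 314432 multiplications (68^3). Strassen: 823543 multiplications (7^7, after padding to 128x128). Strassen reduces 8 recursive multiplications to 7 at each level.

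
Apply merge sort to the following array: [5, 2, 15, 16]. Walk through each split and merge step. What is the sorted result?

Merge sort trace:

Split: [5, 2, 15, 16] -> [5, 2] and [15, 16]
  Split: [5, 2] -> [5] and [2]
  Merge: [5] + [2] -> [2, 5]
  Split: [15, 16] -> [15] and [16]
  Merge: [15] + [16] -> [15, 16]
Merge: [2, 5] + [15, 16] -> [2, 5, 15, 16]

Final sorted array: [2, 5, 15, 16]

The merge sort proceeds by recursively splitting the array and merging sorted halves.
After all merges, the sorted array is [2, 5, 15, 16].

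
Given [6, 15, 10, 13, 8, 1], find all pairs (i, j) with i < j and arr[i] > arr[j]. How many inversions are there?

Finding inversions in [6, 15, 10, 13, 8, 1]:

(0, 5): arr[0]=6 > arr[5]=1
(1, 2): arr[1]=15 > arr[2]=10
(1, 3): arr[1]=15 > arr[3]=13
(1, 4): arr[1]=15 > arr[4]=8
(1, 5): arr[1]=15 > arr[5]=1
(2, 4): arr[2]=10 > arr[4]=8
(2, 5): arr[2]=10 > arr[5]=1
(3, 4): arr[3]=13 > arr[4]=8
(3, 5): arr[3]=13 > arr[5]=1
(4, 5): arr[4]=8 > arr[5]=1

Total inversions: 10

The array has 10 inversion(s): (0,5), (1,2), (1,3), (1,4), (1,5), (2,4), (2,5), (3,4), (3,5), (4,5). Each pair (i,j) satisfies i < j and arr[i] > arr[j].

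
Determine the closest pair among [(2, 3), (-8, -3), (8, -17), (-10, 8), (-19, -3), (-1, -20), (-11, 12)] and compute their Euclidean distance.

Computing all pairwise distances among 7 points:

d((2, 3), (-8, -3)) = 11.6619
d((2, 3), (8, -17)) = 20.8806
d((2, 3), (-10, 8)) = 13.0
d((2, 3), (-19, -3)) = 21.8403
d((2, 3), (-1, -20)) = 23.1948
d((2, 3), (-11, 12)) = 15.8114
d((-8, -3), (8, -17)) = 21.2603
d((-8, -3), (-10, 8)) = 11.1803
d((-8, -3), (-19, -3)) = 11.0
d((-8, -3), (-1, -20)) = 18.3848
d((-8, -3), (-11, 12)) = 15.2971
d((8, -17), (-10, 8)) = 30.8058
d((8, -17), (-19, -3)) = 30.4138
d((8, -17), (-1, -20)) = 9.4868
d((8, -17), (-11, 12)) = 34.6699
d((-10, 8), (-19, -3)) = 14.2127
d((-10, 8), (-1, -20)) = 29.4109
d((-10, 8), (-11, 12)) = 4.1231 <-- minimum
d((-19, -3), (-1, -20)) = 24.7588
d((-19, -3), (-11, 12)) = 17.0
d((-1, -20), (-11, 12)) = 33.5261

Closest pair: (-10, 8) and (-11, 12) with distance 4.1231

The closest pair is (-10, 8) and (-11, 12) with Euclidean distance 4.1231. For 7 points, brute-force pairwise comparison is shown above. For large n, the divide-and-conquer algorithm (sort by x, recurse on halves, check the dividing strip) achieves O(n log n).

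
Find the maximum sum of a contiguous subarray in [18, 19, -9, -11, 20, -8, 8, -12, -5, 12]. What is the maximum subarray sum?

Using Kadane's algorithm on [18, 19, -9, -11, 20, -8, 8, -12, -5, 12]:

Scanning through the array:
Position 1 (value 19): max_ending_here = 37, max_so_far = 37
Position 2 (value -9): max_ending_here = 28, max_so_far = 37
Position 3 (value -11): max_ending_here = 17, max_so_far = 37
Position 4 (value 20): max_ending_here = 37, max_so_far = 37
Position 5 (value -8): max_ending_here = 29, max_so_far = 37
Position 6 (value 8): max_ending_here = 37, max_so_far = 37
Position 7 (value -12): max_ending_here = 25, max_so_far = 37
Position 8 (value -5): max_ending_here = 20, max_so_far = 37
Position 9 (value 12): max_ending_here = 32, max_so_far = 37

Maximum subarray: [18, 19]
Maximum sum: 37

The maximum subarray is [18, 19] with sum 37. This subarray runs from index 0 to index 1.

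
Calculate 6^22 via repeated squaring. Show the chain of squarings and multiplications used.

Computing 6^22 by squaring (build up from 6^1; each line after the first costs one multiplication):

6^1 = 6
6^2 = (6^1)^2 = 6^2 = 36
6^4 = (6^2)^2 = 36^2 = 1296
6^5 = 6 * 6^4 = 6 * 1296 = 7776
6^10 = (6^5)^2 = 7776^2 = 60466176
6^11 = 6 * 6^10 = 6 * 60466176 = 362797056
6^22 = (6^11)^2 = 362797056^2 = 131621703842267136

Result: 131621703842267136
Multiplications needed: 6 (6 lines after 6^1)

6^22 = 131621703842267136. Using exponentiation by squaring, this requires 6 multiplications. The key idea: if the exponent is even, square the half-power; if odd, multiply by the base once.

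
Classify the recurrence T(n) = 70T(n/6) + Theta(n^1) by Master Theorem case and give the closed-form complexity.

Master Theorem for T(n) = 70T(n/6) + O(n^1):

a = 70, b = 6, c = 1
log_b(a) = log_6(70) = 2.3711

Case 1: c = 1 < log_6(70) = 2.3711
T(n) = O(n^(log_6 70))

For T(n) = 70T(n/6) + O(n^1): log_6(70) = 2.3711. This is Case 1 of the Master Theorem (c < log_b(a), work dominated by leaves), giving O(n^(log_6 70)).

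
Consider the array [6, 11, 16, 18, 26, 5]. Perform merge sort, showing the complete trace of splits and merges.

Merge sort trace:

Split: [6, 11, 16, 18, 26, 5] -> [6, 11, 16] and [18, 26, 5]
  Split: [6, 11, 16] -> [6] and [11, 16]
    Split: [11, 16] -> [11] and [16]
    Merge: [11] + [16] -> [11, 16]
  Merge: [6] + [11, 16] -> [6, 11, 16]
  Split: [18, 26, 5] -> [18] and [26, 5]
    Split: [26, 5] -> [26] and [5]
    Merge: [26] + [5] -> [5, 26]
  Merge: [18] + [5, 26] -> [5, 18, 26]
Merge: [6, 11, 16] + [5, 18, 26] -> [5, 6, 11, 16, 18, 26]

Final sorted array: [5, 6, 11, 16, 18, 26]

The merge sort proceeds by recursively splitting the array and merging sorted halves.
After all merges, the sorted array is [5, 6, 11, 16, 18, 26].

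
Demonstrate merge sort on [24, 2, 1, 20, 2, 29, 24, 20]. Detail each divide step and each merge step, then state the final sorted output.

Merge sort trace:

Split: [24, 2, 1, 20, 2, 29, 24, 20] -> [24, 2, 1, 20] and [2, 29, 24, 20]
  Split: [24, 2, 1, 20] -> [24, 2] and [1, 20]
    Split: [24, 2] -> [24] and [2]
    Merge: [24] + [2] -> [2, 24]
    Split: [1, 20] -> [1] and [20]
    Merge: [1] + [20] -> [1, 20]
  Merge: [2, 24] + [1, 20] -> [1, 2, 20, 24]
  Split: [2, 29, 24, 20] -> [2, 29] and [24, 20]
    Split: [2, 29] -> [2] and [29]
    Merge: [2] + [29] -> [2, 29]
    Split: [24, 20] -> [24] and [20]
    Merge: [24] + [20] -> [20, 24]
  Merge: [2, 29] + [20, 24] -> [2, 20, 24, 29]
Merge: [1, 2, 20, 24] + [2, 20, 24, 29] -> [1, 2, 2, 20, 20, 24, 24, 29]

Final sorted array: [1, 2, 2, 20, 20, 24, 24, 29]

The merge sort proceeds by recursively splitting the array and merging sorted halves.
After all merges, the sorted array is [1, 2, 2, 20, 20, 24, 24, 29].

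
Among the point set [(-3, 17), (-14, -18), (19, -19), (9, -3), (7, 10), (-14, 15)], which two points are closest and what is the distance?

Computing all pairwise distances among 6 points:

d((-3, 17), (-14, -18)) = 36.6879
d((-3, 17), (19, -19)) = 42.19
d((-3, 17), (9, -3)) = 23.3238
d((-3, 17), (7, 10)) = 12.2066
d((-3, 17), (-14, 15)) = 11.1803 <-- minimum
d((-14, -18), (19, -19)) = 33.0151
d((-14, -18), (9, -3)) = 27.4591
d((-14, -18), (7, 10)) = 35.0
d((-14, -18), (-14, 15)) = 33.0
d((19, -19), (9, -3)) = 18.868
d((19, -19), (7, 10)) = 31.3847
d((19, -19), (-14, 15)) = 47.3814
d((9, -3), (7, 10)) = 13.1529
d((9, -3), (-14, 15)) = 29.2062
d((7, 10), (-14, 15)) = 21.587

Closest pair: (-3, 17) and (-14, 15) with distance 11.1803

The closest pair is (-3, 17) and (-14, 15) with Euclidean distance 11.1803. For 6 points, brute-force pairwise comparison is shown above. For large n, the divide-and-conquer algorithm (sort by x, recurse on halves, check the dividing strip) achieves O(n log n).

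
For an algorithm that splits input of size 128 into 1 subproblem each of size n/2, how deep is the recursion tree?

For divide and conquer with division factor 2:

Problem sizes at each level:
Level 0: 128
Level 1: 64
Level 2: 32
Level 3: 16
Level 4: 8
Level 5: 4
Level 6: 2
Level 7: 1

The root is level 0 and the size-1 base case is level 7 (the tree spans levels 0 through 7, i.e. 8 levels counting the root), so the depth is the number of divisions: log_2(128) = 7

The recursion tree depth is log_2(128) = 7. At each level, the problem size is divided by 2, so it takes 7 divisions to reduce to a base case of size 1. The algorithm makes 1 recursive call at each level.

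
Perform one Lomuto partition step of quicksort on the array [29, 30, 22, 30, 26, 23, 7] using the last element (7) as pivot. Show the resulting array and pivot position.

Lomuto partition with pivot = 7:

Initial array: [29, 30, 22, 30, 26, 23, 7]

arr[0]=29 > 7: no swap
arr[1]=30 > 7: no swap
arr[2]=22 > 7: no swap
arr[3]=30 > 7: no swap
arr[4]=26 > 7: no swap
arr[5]=23 > 7: no swap

Place pivot at position 0: [7, 30, 22, 30, 26, 23, 29]
Pivot position: 0

After partitioning with pivot 7, the array becomes [7, 30, 22, 30, 26, 23, 29]. The pivot is placed at index 0. All elements to the left of the pivot are <= 7, and all elements to the right are > 7.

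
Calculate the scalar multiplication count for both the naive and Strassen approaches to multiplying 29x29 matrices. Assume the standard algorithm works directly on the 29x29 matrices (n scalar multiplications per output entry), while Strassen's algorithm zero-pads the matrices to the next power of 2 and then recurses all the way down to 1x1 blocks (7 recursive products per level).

Matrix multiplication for 29x29 matrices:

Strassen's algorithm requires power-of-2 dimensions. Pad 29x29 to 32x32 (next power of 2).

Standard algorithm: 29^3 = 24389 multiplications
Strassen's algorithm: 7^(log2(32)) = 7^5 = 16807 multiplications
Savings: 24389 - 16807 = 7582 multiplications

Standard: 24389 multiplications (29^3). Strassen: 16807 multiplications (7^5, after padding to 32x32). Strassen reduces 8 recursive multiplications to 7 at each level.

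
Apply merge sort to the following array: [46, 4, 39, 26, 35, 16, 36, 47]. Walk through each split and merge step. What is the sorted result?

Merge sort trace:

Split: [46, 4, 39, 26, 35, 16, 36, 47] -> [46, 4, 39, 26] and [35, 16, 36, 47]
  Split: [46, 4, 39, 26] -> [46, 4] and [39, 26]
    Split: [46, 4] -> [46] and [4]
    Merge: [46] + [4] -> [4, 46]
    Split: [39, 26] -> [39] and [26]
    Merge: [39] + [26] -> [26, 39]
  Merge: [4, 46] + [26, 39] -> [4, 26, 39, 46]
  Split: [35, 16, 36, 47] -> [35, 16] and [36, 47]
    Split: [35, 16] -> [35] and [16]
    Merge: [35] + [16] -> [16, 35]
    Split: [36, 47] -> [36] and [47]
    Merge: [36] + [47] -> [36, 47]
  Merge: [16, 35] + [36, 47] -> [16, 35, 36, 47]
Merge: [4, 26, 39, 46] + [16, 35, 36, 47] -> [4, 16, 26, 35, 36, 39, 46, 47]

Final sorted array: [4, 16, 26, 35, 36, 39, 46, 47]

The merge sort proceeds by recursively splitting the array and merging sorted halves.
After all merges, the sorted array is [4, 16, 26, 35, 36, 39, 46, 47].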